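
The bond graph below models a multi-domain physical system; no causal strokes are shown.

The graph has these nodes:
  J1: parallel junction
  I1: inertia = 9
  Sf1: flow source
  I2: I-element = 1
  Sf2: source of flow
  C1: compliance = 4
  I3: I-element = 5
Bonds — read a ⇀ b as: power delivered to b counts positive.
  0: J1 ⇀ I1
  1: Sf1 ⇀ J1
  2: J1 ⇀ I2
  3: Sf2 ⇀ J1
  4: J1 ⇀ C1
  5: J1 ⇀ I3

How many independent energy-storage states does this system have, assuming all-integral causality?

4  (C1, I1, I2, I3 all integral)

β1 →Sf1  (Sf1 fixes flow; stroke at Sf1)
β3 →Sf2  (Sf2: flow source, stroke at near end)
β0 →I1  (I1: I, integral causality)
β2 →I2  (I2: I, integral causality)
β4 →J1  (C1: C, integral causality)
β5 →I3  (J1: bond 4 brought effort, rest push out)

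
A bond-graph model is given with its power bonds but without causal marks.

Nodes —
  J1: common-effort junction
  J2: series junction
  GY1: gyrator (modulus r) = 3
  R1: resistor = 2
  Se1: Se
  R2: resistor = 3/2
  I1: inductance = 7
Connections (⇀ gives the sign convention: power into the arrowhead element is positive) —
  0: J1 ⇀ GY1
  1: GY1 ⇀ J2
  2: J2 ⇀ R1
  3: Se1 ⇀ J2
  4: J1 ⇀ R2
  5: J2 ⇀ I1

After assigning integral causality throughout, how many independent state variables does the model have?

1  (I1 all integral)

#3 stroke at J2  (source Se1 imposes e)
#5 stroke at I1  (I1: I, integral causality)
#1 stroke at J2  (common-f at J2 fixed by 5)
#2 stroke at J2  (J2 flow already set via bond 5)
#0 stroke at J1  (GY GY1: same side as bond 1)
#4 stroke at R2  (J1 effort already set via bond 0)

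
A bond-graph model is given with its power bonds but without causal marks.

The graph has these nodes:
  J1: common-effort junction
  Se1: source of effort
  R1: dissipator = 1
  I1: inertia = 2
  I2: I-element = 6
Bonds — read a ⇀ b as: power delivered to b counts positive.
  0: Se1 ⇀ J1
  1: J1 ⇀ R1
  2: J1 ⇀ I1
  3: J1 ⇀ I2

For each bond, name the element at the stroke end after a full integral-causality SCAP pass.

#0 →J1  (source Se1 imposes e)
#1 →R1  (J1: bond 0 brought effort, rest push out)
#2 →I1  (0-jn J1 has e-setter on 0)
#3 →I2  (0-jn J1 has e-setter on 0)

b0 stroke→J1
b1 stroke→R1
b2 stroke→I1
b3 stroke→I2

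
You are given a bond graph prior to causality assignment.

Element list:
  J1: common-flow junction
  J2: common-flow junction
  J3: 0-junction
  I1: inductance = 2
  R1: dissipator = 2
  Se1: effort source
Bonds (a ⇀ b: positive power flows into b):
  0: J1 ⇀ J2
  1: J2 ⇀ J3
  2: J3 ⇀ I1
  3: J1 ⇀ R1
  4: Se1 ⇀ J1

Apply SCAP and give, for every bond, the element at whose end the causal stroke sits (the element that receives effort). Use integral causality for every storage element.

#4 →J1  (Se1 fixes effort; stroke away)
#2 →I1  (prefer integral on I1)
#1 →J3  (closing 0-jn rule on J3)
#0 →J2  (1-jn J2 has f-setter on 1)
#3 →J1  (1-jn J1 has f-setter on 0)

#0 →J2
#1 →J3
#2 →I1
#3 →J1
#4 →J1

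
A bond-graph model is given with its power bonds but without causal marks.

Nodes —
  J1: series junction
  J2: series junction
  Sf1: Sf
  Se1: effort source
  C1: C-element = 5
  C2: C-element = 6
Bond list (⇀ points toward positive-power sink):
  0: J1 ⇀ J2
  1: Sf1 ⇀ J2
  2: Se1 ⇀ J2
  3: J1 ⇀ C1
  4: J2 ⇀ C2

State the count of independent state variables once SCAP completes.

2  (C1, C2 all integral)

β1 stroke→Sf1  (source Sf1 imposes f)
β2 stroke→J2  (source Se1 imposes e)
β0 stroke→J2  (J2 flow already set via bond 1)
β4 stroke→J2  (J2: bond 1 brought flow, rest push out)
β3 stroke→J1  (1-jn J1 has f-setter on 0)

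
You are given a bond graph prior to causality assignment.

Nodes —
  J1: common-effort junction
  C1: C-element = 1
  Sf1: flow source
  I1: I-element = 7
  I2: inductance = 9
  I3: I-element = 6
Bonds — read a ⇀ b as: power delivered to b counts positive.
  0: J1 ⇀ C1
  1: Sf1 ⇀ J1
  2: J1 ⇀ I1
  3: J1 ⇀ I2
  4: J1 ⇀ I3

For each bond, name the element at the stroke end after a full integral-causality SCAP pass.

β0 stroke at J1
β1 stroke at Sf1
β2 stroke at I1
β3 stroke at I2
β4 stroke at I3

#1 |Sf1  (Sf1 fixes flow; stroke at Sf1)
#0 |J1  (C1 integral (e out))
#2 |I1  (common-e at J1 fixed by 0)
#3 |I2  (J1 effort already set via bond 0)
#4 |I3  (J1 effort already set via bond 0)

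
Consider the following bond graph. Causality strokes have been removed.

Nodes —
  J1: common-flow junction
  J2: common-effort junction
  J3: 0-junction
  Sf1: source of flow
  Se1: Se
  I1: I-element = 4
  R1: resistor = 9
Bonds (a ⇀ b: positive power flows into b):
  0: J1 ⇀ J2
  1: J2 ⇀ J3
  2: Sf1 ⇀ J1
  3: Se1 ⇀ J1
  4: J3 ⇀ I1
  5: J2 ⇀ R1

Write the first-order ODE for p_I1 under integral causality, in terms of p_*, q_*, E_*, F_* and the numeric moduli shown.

#2 |Sf1  (Sf1 fixes flow; stroke at Sf1)
#3 |J1  (Se1 fixes effort; stroke away)
#0 |J1  (J1: bond 2 brought flow, rest push out)
#4 |I1  (I1 integral (f out))
#1 |J3  (J3 needs exactly one e-in)
#5 |J2  (only one effort-in slot at J2)

dp_I1/dt = 9*F_Sf1 - 9*p_I1/4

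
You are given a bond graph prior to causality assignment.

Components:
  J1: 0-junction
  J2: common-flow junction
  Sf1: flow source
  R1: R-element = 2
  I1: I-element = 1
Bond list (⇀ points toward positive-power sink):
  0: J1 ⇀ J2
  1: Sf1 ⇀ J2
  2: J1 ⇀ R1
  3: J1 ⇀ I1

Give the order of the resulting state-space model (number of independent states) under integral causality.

1  (I1 all integral)

b1 stroke→Sf1  (source Sf1 imposes f)
b0 stroke→J2  (J2 flow already set via bond 1)
b3 stroke→I1  (I1: I, integral causality)
b2 stroke→J1  (only one effort-in slot at J1)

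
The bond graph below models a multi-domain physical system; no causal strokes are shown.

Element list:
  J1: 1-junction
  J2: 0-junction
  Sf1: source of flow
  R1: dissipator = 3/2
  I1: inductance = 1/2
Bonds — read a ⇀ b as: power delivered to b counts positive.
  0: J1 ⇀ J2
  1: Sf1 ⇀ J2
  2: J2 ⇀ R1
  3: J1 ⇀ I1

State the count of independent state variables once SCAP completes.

bond 1 stroke at Sf1  (Sf1 fixes flow; stroke at Sf1)
bond 3 stroke at I1  (I1 outputs flow p/I1)
bond 0 stroke at J1  (J1: bond 3 brought flow, rest push out)
bond 2 stroke at J2  (J2: last free bond brings effort in)

1  (I1 all integral)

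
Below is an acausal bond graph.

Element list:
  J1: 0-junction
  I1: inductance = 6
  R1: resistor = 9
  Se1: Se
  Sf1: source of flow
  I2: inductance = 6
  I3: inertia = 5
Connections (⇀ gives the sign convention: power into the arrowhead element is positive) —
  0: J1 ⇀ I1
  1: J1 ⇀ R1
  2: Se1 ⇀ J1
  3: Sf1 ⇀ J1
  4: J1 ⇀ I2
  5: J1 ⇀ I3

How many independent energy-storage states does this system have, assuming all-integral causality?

3  (I1, I2, I3 all integral)

#2 stroke→J1  (Se1 fixes effort; stroke away)
#3 stroke→Sf1  (Sf1: flow source, stroke at near end)
#0 stroke→I1  (J1: bond 2 brought effort, rest push out)
#1 stroke→R1  (J1: bond 2 brought effort, rest push out)
#4 stroke→I2  (J1 effort already set via bond 2)
#5 stroke→I3  (common-e at J1 fixed by 2)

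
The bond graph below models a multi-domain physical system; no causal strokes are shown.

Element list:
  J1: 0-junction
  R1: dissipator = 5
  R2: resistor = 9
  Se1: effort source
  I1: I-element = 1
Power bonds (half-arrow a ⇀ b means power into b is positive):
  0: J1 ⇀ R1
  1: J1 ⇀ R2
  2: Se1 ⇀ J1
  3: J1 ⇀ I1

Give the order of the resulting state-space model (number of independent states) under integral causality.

1  (I1 all integral)

b2 →J1  (Se1 fixes effort; stroke away)
b0 →R1  (0-jn J1 has e-setter on 2)
b1 →R2  (J1 effort already set via bond 2)
b3 →I1  (J1 effort already set via bond 2)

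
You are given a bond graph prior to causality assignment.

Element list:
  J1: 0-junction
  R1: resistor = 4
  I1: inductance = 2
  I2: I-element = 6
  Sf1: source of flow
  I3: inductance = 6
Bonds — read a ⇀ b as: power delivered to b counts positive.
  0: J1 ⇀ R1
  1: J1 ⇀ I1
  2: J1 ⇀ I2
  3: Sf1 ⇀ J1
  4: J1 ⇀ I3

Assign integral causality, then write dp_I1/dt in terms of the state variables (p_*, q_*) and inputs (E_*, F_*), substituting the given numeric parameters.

β3 →Sf1  (Sf1 (Sf) sets flow on bond)
β1 →I1  (I1: I, integral causality)
β2 →I2  (prefer integral on I2)
β4 →I3  (prefer integral on I3)
β0 →J1  (J1 needs exactly one e-in)

dp_I1/dt = 4*F_Sf1 - 2*p_I1 - 2*p_I2/3 - 2*p_I3/3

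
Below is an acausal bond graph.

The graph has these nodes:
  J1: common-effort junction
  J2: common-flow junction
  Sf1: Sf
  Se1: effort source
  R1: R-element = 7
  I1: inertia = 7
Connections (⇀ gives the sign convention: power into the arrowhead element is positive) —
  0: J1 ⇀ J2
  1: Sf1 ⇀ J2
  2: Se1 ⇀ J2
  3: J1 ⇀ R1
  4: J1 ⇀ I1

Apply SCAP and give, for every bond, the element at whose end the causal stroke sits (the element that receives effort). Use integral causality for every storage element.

b1 |Sf1  (Sf1 fixes flow; stroke at Sf1)
b2 |J2  (Se1 (Se) sets effort on bond)
b0 |J2  (common-f at J2 fixed by 1)
b4 |I1  (I1 outputs flow p/I1)
b3 |J1  (only one effort-in slot at J1)

#0 →J2
#1 →Sf1
#2 →J2
#3 →J1
#4 →I1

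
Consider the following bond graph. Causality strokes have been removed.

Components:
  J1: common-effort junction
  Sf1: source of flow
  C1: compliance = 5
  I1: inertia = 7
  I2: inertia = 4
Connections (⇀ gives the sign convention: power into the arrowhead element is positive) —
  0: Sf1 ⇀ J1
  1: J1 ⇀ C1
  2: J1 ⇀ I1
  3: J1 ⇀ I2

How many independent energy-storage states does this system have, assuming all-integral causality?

#0 stroke at Sf1  (Sf1 (Sf) sets flow on bond)
#1 stroke at J1  (prefer integral on C1)
#2 stroke at I1  (J1 effort already set via bond 1)
#3 stroke at I2  (J1 effort already set via bond 1)

3  (C1, I1, I2 all integral)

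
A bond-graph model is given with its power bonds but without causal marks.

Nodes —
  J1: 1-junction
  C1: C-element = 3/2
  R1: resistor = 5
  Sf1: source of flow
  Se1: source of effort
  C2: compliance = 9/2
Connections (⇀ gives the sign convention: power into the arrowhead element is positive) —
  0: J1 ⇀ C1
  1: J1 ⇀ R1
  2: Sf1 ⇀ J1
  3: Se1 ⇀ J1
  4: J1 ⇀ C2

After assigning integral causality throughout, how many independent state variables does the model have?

2  (C1, C2 all integral)

b2 →Sf1  (Sf1: flow source, stroke at near end)
b3 →J1  (Se1 (Se) sets effort on bond)
b0 →J1  (common-f at J1 fixed by 2)
b1 →J1  (common-f at J1 fixed by 2)
b4 →J1  (J1: bond 2 brought flow, rest push out)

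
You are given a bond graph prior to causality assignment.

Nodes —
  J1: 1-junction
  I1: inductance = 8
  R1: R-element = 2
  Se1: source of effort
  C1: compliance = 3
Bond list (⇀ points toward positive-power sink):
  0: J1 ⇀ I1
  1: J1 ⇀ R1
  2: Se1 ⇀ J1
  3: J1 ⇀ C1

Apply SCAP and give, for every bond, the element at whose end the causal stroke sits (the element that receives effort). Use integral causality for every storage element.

b0 →I1
b1 →J1
b2 →J1
b3 →J1

bond 2 →J1  (Se1: effort source, stroke at far end)
bond 0 →I1  (prefer integral on I1)
bond 1 →J1  (common-f at J1 fixed by 0)
bond 3 →J1  (J1 flow already set via bond 0)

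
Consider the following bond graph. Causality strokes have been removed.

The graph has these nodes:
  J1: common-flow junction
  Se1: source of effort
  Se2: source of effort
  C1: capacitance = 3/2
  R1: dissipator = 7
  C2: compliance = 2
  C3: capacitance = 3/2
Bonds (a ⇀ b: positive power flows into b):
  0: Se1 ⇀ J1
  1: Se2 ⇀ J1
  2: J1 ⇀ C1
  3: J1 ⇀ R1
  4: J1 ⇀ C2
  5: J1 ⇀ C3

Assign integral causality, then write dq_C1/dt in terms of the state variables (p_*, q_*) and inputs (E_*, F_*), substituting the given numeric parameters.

dq_C1/dt = E_Se1/7 + E_Se2/7 - 2*q_C1/21 - q_C2/14 - 2*q_C3/21

β0 stroke at J1  (source Se1 imposes e)
β1 stroke at J1  (Se2 fixes effort; stroke away)
β2 stroke at J1  (C1 integral (e out))
β4 stroke at J1  (prefer integral on C2)
β5 stroke at J1  (C3 outputs effort q/C3)
β3 stroke at R1  (only one flow-in slot at J1)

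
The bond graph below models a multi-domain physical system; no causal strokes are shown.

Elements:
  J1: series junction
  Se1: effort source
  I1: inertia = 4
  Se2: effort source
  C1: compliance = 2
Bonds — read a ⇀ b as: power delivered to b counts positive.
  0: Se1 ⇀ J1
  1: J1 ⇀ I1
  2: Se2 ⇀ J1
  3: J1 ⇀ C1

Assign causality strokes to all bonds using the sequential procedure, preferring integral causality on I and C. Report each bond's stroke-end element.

#0 |J1  (Se1 (Se) sets effort on bond)
#2 |J1  (Se2: effort source, stroke at far end)
#1 |I1  (I1 outputs flow p/I1)
#3 |J1  (J1 flow already set via bond 1)

#0 stroke→J1
#1 stroke→I1
#2 stroke→J1
#3 stroke→J1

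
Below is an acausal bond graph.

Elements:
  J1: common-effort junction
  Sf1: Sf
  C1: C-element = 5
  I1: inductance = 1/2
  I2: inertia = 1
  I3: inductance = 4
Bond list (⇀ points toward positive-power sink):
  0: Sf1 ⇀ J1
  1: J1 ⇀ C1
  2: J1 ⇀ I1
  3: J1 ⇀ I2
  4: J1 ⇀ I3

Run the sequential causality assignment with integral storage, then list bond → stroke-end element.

bond 0 stroke at Sf1
bond 1 stroke at J1
bond 2 stroke at I1
bond 3 stroke at I2
bond 4 stroke at I3

bond 0 stroke at Sf1  (Sf1 fixes flow; stroke at Sf1)
bond 1 stroke at J1  (C1 outputs effort q/C1)
bond 2 stroke at I1  (J1 effort already set via bond 1)
bond 3 stroke at I2  (J1: bond 1 brought effort, rest push out)
bond 4 stroke at I3  (0-jn J1 has e-setter on 1)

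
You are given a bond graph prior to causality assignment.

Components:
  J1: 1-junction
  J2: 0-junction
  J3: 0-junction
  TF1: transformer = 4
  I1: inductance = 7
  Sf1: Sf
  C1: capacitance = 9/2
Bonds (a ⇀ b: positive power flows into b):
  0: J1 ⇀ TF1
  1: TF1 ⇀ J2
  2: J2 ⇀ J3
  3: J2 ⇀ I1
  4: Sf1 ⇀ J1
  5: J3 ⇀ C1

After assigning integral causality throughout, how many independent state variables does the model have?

2  (C1, I1 all integral)

#4 |Sf1  (Sf1 (Sf) sets flow on bond)
#0 |J1  (common-f at J1 fixed by 4)
#1 |TF1  (TF1: transformer flips bond 0)
#3 |I1  (I1 outputs flow p/I1)
#2 |J2  (only one effort-in slot at J2)
#5 |J3  (closing 0-jn rule on J3)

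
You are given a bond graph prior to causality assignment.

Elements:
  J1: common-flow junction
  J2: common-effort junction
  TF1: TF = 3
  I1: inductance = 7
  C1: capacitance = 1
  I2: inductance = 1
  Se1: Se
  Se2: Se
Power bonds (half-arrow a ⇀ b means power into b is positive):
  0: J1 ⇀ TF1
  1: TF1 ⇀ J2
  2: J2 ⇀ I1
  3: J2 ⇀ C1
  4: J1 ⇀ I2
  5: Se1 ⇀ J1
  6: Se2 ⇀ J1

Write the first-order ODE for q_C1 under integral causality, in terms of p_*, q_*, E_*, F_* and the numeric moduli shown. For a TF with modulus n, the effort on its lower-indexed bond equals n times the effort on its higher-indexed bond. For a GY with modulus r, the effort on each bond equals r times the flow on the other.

dq_C1/dt = -p_I1/7 + 3*p_I2

b5 →J1  (Se1 (Se) sets effort on bond)
b6 →J1  (Se2 (Se) sets effort on bond)
b2 →I1  (prefer integral on I1)
b3 →J2  (C1: C, integral causality)
b1 →TF1  (J2 effort already set via bond 3)
b0 →J1  (TF1 one-in-one-out from 1)
b4 →I2  (J1 needs exactly one f-in)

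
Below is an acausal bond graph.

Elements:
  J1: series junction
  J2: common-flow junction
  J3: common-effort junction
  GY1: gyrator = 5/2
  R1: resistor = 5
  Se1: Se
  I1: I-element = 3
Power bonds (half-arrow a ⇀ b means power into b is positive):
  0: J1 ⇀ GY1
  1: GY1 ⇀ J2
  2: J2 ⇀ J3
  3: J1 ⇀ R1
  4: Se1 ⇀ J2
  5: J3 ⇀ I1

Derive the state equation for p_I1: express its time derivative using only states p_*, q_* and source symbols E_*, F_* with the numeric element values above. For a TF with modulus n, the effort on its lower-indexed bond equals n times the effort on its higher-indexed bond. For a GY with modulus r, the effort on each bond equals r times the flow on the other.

b4 stroke→J2  (Se1: effort source, stroke at far end)
b5 stroke→I1  (I1: I, integral causality)
b2 stroke→J3  (only one effort-in slot at J3)
b1 stroke→J2  (J2: bond 2 brought flow, rest push out)
b0 stroke→J1  (GY1 both-in/both-out from 1)
b3 stroke→R1  (closing 1-jn rule on J1)

dp_I1/dt = E_Se1 - 5*p_I1/12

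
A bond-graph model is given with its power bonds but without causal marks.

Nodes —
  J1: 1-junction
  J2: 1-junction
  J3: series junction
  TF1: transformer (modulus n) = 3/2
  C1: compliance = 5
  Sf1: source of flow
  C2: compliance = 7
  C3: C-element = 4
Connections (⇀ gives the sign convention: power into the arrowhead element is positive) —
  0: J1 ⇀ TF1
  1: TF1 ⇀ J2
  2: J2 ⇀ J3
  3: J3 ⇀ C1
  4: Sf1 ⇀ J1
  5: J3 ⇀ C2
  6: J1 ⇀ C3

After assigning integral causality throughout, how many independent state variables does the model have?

3  (C1, C2, C3 all integral)

#4 stroke at Sf1  (Sf1 fixes flow; stroke at Sf1)
#0 stroke at J1  (common-f at J1 fixed by 4)
#6 stroke at J1  (J1: bond 4 brought flow, rest push out)
#1 stroke at TF1  (through TF1, causality passes straight; one stroke at TF1)
#2 stroke at J2  (1-jn J2 has f-setter on 1)
#3 stroke at J3  (J3 flow already set via bond 2)
#5 stroke at J3  (J3: bond 2 brought flow, rest push out)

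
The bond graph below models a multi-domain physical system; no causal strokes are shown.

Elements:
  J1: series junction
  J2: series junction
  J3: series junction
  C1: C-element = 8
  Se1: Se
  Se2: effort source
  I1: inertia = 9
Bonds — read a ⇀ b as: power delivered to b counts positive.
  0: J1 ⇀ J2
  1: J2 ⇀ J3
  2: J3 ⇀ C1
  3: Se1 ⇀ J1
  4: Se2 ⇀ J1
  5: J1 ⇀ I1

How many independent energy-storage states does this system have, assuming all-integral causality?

2  (C1, I1 all integral)

b3 stroke→J1  (Se1 (Se) sets effort on bond)
b4 stroke→J1  (Se2 (Se) sets effort on bond)
b2 stroke→J3  (C1 integral (e out))
b1 stroke→J2  (only one flow-in slot at J3)
b0 stroke→J1  (J2 needs exactly one f-in)
b5 stroke→I1  (only one flow-in slot at J1)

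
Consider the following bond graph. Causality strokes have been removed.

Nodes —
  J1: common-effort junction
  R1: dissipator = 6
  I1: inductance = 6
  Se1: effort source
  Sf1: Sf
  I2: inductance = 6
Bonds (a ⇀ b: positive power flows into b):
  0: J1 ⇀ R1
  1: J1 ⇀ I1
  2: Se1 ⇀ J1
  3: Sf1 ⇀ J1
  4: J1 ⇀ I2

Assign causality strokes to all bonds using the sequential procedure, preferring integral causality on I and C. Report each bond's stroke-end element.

β2 stroke→J1  (Se1 (Se) sets effort on bond)
β3 stroke→Sf1  (Sf1 fixes flow; stroke at Sf1)
β0 stroke→R1  (0-jn J1 has e-setter on 2)
β1 stroke→I1  (J1 effort already set via bond 2)
β4 stroke→I2  (J1: bond 2 brought effort, rest push out)

#0 stroke→R1
#1 stroke→I1
#2 stroke→J1
#3 stroke→Sf1
#4 stroke→I2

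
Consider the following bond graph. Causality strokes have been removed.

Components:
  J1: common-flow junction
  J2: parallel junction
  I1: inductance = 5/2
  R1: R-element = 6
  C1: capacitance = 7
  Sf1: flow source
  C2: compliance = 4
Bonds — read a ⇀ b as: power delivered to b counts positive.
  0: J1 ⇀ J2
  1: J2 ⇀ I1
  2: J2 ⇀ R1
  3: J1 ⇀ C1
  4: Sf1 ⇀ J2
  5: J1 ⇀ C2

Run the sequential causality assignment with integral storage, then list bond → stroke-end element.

#0 stroke→J2
#1 stroke→I1
#2 stroke→R1
#3 stroke→J1
#4 stroke→Sf1
#5 stroke→J1

#4 stroke→Sf1  (Sf1: flow source, stroke at near end)
#1 stroke→I1  (prefer integral on I1)
#3 stroke→J1  (C1: C, integral causality)
#5 stroke→J1  (C2: C, integral causality)
#0 stroke→J2  (J1: last free bond brings flow in)
#2 stroke→R1  (J2: bond 0 brought effort, rest push out)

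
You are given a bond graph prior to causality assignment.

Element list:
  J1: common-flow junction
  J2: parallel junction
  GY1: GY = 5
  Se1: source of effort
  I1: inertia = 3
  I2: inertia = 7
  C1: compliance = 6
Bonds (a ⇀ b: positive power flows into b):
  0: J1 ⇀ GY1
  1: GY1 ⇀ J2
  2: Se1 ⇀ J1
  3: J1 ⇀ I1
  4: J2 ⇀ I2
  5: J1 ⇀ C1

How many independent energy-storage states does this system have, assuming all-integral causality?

#2 stroke→J1  (source Se1 imposes e)
#3 stroke→I1  (I1: I, integral causality)
#0 stroke→J1  (J1 flow already set via bond 3)
#5 stroke→J1  (J1: bond 3 brought flow, rest push out)
#1 stroke→J2  (GY GY1: same side as bond 0)
#4 stroke→I2  (J2: bond 1 brought effort, rest push out)

3  (C1, I1, I2 all integral)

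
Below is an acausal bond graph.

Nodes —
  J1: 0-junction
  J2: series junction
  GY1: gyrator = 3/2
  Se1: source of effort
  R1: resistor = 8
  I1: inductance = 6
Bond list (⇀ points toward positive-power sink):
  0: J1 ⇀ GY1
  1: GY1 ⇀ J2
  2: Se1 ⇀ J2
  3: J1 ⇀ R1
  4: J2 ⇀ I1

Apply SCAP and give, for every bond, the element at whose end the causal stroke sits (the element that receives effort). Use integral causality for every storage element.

bond 0 →J1
bond 1 →J2
bond 2 →J2
bond 3 →R1
bond 4 →I1

b2 →J2  (Se1 (Se) sets effort on bond)
b4 →I1  (I1 outputs flow p/I1)
b1 →J2  (common-f at J2 fixed by 4)
b0 →J1  (GY1 both-in/both-out from 1)
b3 →R1  (common-e at J1 fixed by 0)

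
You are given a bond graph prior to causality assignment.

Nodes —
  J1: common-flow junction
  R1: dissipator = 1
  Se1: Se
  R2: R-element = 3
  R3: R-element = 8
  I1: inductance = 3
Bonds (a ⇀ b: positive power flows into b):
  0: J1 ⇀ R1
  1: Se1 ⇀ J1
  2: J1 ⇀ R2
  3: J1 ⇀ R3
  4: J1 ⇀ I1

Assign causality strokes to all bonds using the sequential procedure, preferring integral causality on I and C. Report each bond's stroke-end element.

b1 →J1  (Se1 (Se) sets effort on bond)
b4 →I1  (I1 outputs flow p/I1)
b0 →J1  (J1: bond 4 brought flow, rest push out)
b2 →J1  (J1: bond 4 brought flow, rest push out)
b3 →J1  (J1 flow already set via bond 4)

b0 stroke→J1
b1 stroke→J1
b2 stroke→J1
b3 stroke→J1
b4 stroke→I1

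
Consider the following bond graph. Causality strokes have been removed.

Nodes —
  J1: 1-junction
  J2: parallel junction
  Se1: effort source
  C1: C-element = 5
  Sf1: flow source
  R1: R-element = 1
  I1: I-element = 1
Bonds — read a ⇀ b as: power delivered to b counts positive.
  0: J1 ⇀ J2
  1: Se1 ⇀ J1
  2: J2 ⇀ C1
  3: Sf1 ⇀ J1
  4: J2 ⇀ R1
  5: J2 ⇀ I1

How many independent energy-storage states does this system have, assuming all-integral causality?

2  (C1, I1 all integral)

#1 stroke→J1  (Se1: effort source, stroke at far end)
#3 stroke→Sf1  (Sf1: flow source, stroke at near end)
#0 stroke→J1  (J1 flow already set via bond 3)
#2 stroke→J2  (C1 outputs effort q/C1)
#4 stroke→R1  (J2: bond 2 brought effort, rest push out)
#5 stroke→I1  (0-jn J2 has e-setter on 2)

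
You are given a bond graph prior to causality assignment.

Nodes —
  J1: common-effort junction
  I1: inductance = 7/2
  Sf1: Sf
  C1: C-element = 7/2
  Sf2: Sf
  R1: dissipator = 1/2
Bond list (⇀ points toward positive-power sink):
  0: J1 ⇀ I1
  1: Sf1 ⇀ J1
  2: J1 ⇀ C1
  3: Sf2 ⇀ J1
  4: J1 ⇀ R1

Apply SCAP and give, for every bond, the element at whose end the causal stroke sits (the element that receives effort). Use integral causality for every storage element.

bond 1 stroke at Sf1  (Sf1: flow source, stroke at near end)
bond 3 stroke at Sf2  (Sf2 fixes flow; stroke at Sf2)
bond 0 stroke at I1  (prefer integral on I1)
bond 2 stroke at J1  (C1 outputs effort q/C1)
bond 4 stroke at R1  (0-jn J1 has e-setter on 2)

β0 |I1
β1 |Sf1
β2 |J1
β3 |Sf2
β4 |R1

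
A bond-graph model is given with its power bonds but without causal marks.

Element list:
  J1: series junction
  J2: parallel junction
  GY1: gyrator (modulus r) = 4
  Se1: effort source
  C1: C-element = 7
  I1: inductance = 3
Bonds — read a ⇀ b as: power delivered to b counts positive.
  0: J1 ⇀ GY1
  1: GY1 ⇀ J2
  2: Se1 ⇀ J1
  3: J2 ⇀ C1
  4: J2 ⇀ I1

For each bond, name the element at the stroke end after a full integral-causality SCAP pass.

#0 stroke at GY1
#1 stroke at GY1
#2 stroke at J1
#3 stroke at J2
#4 stroke at I1

bond 2 stroke→J1  (Se1 (Se) sets effort on bond)
bond 0 stroke→GY1  (J1: last free bond brings flow in)
bond 1 stroke→GY1  (GY GY1: same side as bond 0)
bond 3 stroke→J2  (C1: C, integral causality)
bond 4 stroke→I1  (common-e at J2 fixed by 3)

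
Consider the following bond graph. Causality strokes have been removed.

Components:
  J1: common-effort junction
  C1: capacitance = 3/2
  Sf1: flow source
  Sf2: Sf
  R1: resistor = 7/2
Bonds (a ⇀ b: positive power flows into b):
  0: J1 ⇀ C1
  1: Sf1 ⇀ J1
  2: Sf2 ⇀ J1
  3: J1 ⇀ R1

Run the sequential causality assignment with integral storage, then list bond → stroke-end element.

#1 stroke at Sf1  (source Sf1 imposes f)
#2 stroke at Sf2  (Sf2 fixes flow; stroke at Sf2)
#0 stroke at J1  (C1: C, integral causality)
#3 stroke at R1  (0-jn J1 has e-setter on 0)

bond 0 stroke at J1
bond 1 stroke at Sf1
bond 2 stroke at Sf2
bond 3 stroke at R1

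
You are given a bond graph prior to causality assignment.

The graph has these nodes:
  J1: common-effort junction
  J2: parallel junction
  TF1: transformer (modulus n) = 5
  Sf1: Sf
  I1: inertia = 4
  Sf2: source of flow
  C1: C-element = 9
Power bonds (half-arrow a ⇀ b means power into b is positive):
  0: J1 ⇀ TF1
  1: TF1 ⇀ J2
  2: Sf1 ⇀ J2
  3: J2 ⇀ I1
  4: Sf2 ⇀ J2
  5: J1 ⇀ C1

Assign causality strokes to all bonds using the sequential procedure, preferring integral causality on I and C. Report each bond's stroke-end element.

β0 stroke→TF1
β1 stroke→J2
β2 stroke→Sf1
β3 stroke→I1
β4 stroke→Sf2
β5 stroke→J1

β2 |Sf1  (Sf1: flow source, stroke at near end)
β4 |Sf2  (Sf2 fixes flow; stroke at Sf2)
β3 |I1  (I1: I, integral causality)
β1 |J2  (J2: last free bond brings effort in)
β0 |TF1  (TF TF1: opposite of bond 1)
β5 |J1  (J1 needs exactly one e-in)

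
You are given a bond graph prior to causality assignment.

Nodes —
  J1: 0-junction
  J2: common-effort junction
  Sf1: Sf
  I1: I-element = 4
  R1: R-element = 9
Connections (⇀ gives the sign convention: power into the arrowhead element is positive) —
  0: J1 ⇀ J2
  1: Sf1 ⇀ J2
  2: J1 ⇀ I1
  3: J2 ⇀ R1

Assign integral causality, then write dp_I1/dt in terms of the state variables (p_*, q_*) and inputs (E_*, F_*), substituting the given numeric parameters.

bond 1 |Sf1  (Sf1 (Sf) sets flow on bond)
bond 2 |I1  (prefer integral on I1)
bond 0 |J1  (only one effort-in slot at J1)
bond 3 |J2  (J2: last free bond brings effort in)

dp_I1/dt = 9*F_Sf1 - 9*p_I1/4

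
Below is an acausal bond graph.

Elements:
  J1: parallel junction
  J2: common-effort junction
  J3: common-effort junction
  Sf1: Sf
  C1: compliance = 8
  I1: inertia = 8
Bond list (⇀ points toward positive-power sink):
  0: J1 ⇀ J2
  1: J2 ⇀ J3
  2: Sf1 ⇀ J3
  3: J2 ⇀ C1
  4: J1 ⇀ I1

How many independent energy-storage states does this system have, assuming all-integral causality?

bond 2 →Sf1  (source Sf1 imposes f)
bond 1 →J3  (J3: last free bond brings effort in)
bond 3 →J2  (C1: C, integral causality)
bond 0 →J1  (common-e at J2 fixed by 3)
bond 4 →I1  (0-jn J1 has e-setter on 0)

2  (C1, I1 all integral)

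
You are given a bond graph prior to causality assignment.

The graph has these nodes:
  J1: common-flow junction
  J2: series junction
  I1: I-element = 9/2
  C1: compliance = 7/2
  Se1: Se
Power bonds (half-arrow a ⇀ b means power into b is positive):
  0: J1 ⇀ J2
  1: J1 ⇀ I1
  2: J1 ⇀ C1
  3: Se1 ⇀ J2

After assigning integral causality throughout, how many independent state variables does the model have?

#3 |J2  (Se1 (Se) sets effort on bond)
#0 |J1  (J2 needs exactly one f-in)
#1 |I1  (I1: I, integral causality)
#2 |J1  (1-jn J1 has f-setter on 1)

2  (C1, I1 all integral)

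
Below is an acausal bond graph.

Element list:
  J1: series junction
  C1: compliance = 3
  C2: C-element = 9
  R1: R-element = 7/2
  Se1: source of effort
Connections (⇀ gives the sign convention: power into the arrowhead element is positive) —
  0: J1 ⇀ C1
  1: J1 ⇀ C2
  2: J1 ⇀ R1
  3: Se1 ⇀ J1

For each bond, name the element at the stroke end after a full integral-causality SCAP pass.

b3 stroke at J1  (source Se1 imposes e)
b0 stroke at J1  (C1 integral (e out))
b1 stroke at J1  (prefer integral on C2)
b2 stroke at R1  (J1 needs exactly one f-in)

#0 stroke→J1
#1 stroke→J1
#2 stroke→R1
#3 stroke→J1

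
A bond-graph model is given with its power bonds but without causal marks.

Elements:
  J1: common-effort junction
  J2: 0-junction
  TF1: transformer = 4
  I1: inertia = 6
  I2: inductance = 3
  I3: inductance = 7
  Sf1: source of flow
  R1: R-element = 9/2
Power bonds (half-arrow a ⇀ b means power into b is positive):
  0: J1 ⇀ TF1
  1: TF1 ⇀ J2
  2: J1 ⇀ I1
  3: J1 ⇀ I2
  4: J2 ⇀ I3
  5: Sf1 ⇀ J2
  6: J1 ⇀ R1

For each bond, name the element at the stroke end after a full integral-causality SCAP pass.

#5 stroke at Sf1  (source Sf1 imposes f)
#2 stroke at I1  (I1 integral (f out))
#3 stroke at I2  (I2 integral (f out))
#4 stroke at I3  (I3: I, integral causality)
#1 stroke at J2  (J2: last free bond brings effort in)
#0 stroke at TF1  (TF TF1: opposite of bond 1)
#6 stroke at J1  (only one effort-in slot at J1)

b0 →TF1
b1 →J2
b2 →I1
b3 →I2
b4 →I3
b5 →Sf1
b6 →J1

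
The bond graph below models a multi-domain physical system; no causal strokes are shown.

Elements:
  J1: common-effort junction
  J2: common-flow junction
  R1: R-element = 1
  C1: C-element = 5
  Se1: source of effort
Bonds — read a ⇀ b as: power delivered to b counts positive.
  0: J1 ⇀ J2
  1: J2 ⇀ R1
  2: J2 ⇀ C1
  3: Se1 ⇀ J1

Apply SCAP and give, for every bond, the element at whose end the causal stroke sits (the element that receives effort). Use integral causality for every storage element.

bond 3 stroke at J1  (Se1 fixes effort; stroke away)
bond 0 stroke at J2  (common-e at J1 fixed by 3)
bond 2 stroke at J2  (C1 outputs effort q/C1)
bond 1 stroke at R1  (J2: last free bond brings flow in)

β0 stroke→J2
β1 stroke→R1
β2 stroke→J2
β3 stroke→J1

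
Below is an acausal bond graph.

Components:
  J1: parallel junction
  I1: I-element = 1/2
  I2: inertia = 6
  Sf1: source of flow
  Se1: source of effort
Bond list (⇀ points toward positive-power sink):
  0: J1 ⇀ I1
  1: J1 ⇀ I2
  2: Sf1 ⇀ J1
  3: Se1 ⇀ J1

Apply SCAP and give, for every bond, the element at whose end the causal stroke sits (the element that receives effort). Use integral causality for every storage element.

β2 |Sf1  (Sf1: flow source, stroke at near end)
β3 |J1  (Se1 fixes effort; stroke away)
β0 |I1  (common-e at J1 fixed by 3)
β1 |I2  (J1 effort already set via bond 3)

bond 0 stroke at I1
bond 1 stroke at I2
bond 2 stroke at Sf1
bond 3 stroke at J1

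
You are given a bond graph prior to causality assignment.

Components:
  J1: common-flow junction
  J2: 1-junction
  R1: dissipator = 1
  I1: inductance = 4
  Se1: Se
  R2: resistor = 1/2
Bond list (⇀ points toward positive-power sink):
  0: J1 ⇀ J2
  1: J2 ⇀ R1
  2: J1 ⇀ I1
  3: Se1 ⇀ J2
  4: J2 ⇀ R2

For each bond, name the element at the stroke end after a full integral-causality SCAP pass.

bond 3 →J2  (Se1: effort source, stroke at far end)
bond 2 →I1  (I1 outputs flow p/I1)
bond 0 →J1  (1-jn J1 has f-setter on 2)
bond 1 →J2  (common-f at J2 fixed by 0)
bond 4 →J2  (1-jn J2 has f-setter on 0)

b0 →J1
b1 →J2
b2 →I1
b3 →J2
b4 →J2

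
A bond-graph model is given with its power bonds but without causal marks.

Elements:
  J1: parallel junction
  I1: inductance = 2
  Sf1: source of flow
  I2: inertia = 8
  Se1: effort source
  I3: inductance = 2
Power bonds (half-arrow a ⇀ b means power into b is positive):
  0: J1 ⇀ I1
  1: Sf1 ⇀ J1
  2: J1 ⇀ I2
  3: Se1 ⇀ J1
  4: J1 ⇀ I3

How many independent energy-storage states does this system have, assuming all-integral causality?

b1 stroke at Sf1  (Sf1 fixes flow; stroke at Sf1)
b3 stroke at J1  (Se1: effort source, stroke at far end)
b0 stroke at I1  (J1 effort already set via bond 3)
b2 stroke at I2  (J1: bond 3 brought effort, rest push out)
b4 stroke at I3  (J1 effort already set via bond 3)

3  (I1, I2, I3 all integral)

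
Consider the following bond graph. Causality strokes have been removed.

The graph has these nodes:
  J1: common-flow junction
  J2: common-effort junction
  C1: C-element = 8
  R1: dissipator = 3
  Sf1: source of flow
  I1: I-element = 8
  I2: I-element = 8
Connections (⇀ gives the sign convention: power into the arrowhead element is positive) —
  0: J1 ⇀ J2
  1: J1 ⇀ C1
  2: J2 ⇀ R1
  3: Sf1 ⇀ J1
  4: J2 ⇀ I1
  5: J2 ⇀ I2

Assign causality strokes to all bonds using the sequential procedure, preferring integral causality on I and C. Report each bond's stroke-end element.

β0 stroke→J1
β1 stroke→J1
β2 stroke→J2
β3 stroke→Sf1
β4 stroke→I1
β5 stroke→I2

bond 3 |Sf1  (Sf1: flow source, stroke at near end)
bond 0 |J1  (J1: bond 3 brought flow, rest push out)
bond 1 |J1  (1-jn J1 has f-setter on 3)
bond 4 |I1  (prefer integral on I1)
bond 5 |I2  (prefer integral on I2)
bond 2 |J2  (J2: last free bond brings effort in)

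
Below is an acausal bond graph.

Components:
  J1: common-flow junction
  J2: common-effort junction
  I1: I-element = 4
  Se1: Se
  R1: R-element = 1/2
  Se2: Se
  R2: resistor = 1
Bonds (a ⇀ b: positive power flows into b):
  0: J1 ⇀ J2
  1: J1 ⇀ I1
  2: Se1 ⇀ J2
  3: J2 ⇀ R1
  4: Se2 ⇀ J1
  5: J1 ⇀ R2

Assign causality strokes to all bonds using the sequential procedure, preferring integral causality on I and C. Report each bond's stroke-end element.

#0 stroke at J1
#1 stroke at I1
#2 stroke at J2
#3 stroke at R1
#4 stroke at J1
#5 stroke at J1

#2 stroke at J2  (Se1 (Se) sets effort on bond)
#4 stroke at J1  (Se2 (Se) sets effort on bond)
#0 stroke at J1  (common-e at J2 fixed by 2)
#3 stroke at R1  (J2: bond 2 brought effort, rest push out)
#1 stroke at I1  (I1: I, integral causality)
#5 stroke at J1  (J1: bond 1 brought flow, rest push out)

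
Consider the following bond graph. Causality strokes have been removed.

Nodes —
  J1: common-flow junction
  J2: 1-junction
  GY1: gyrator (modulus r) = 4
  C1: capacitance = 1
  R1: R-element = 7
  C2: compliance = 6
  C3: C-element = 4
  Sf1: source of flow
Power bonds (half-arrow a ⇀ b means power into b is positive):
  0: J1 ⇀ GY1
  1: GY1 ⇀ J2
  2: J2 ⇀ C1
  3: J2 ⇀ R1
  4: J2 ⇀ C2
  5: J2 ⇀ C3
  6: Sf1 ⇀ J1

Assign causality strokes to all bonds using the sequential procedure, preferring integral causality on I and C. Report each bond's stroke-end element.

β0 stroke→J1
β1 stroke→J2
β2 stroke→J2
β3 stroke→R1
β4 stroke→J2
β5 stroke→J2
β6 stroke→Sf1

bond 6 |Sf1  (Sf1 fixes flow; stroke at Sf1)
bond 0 |J1  (1-jn J1 has f-setter on 6)
bond 1 |J2  (GY1: gyrator matches bond 0)
bond 2 |J2  (C1 outputs effort q/C1)
bond 4 |J2  (prefer integral on C2)
bond 5 |J2  (C3: C, integral causality)
bond 3 |R1  (J2 needs exactly one f-in)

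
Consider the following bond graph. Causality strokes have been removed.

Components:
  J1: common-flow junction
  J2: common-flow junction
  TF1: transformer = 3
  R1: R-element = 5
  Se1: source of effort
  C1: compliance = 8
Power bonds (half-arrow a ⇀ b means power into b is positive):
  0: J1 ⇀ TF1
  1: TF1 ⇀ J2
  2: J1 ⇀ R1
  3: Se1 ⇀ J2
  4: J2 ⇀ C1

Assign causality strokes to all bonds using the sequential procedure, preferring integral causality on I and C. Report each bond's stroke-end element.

bond 3 →J2  (source Se1 imposes e)
bond 4 →J2  (prefer integral on C1)
bond 1 →TF1  (closing 1-jn rule on J2)
bond 0 →J1  (TF1 one-in-one-out from 1)
bond 2 →R1  (closing 1-jn rule on J1)

β0 stroke→J1
β1 stroke→TF1
β2 stroke→R1
β3 stroke→J2
β4 stroke→J2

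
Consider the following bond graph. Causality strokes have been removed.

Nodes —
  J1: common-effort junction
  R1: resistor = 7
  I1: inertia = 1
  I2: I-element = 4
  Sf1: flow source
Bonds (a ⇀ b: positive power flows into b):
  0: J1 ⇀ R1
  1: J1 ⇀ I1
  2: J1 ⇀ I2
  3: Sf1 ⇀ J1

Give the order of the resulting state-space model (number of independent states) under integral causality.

2  (I1, I2 all integral)

β3 →Sf1  (Sf1 fixes flow; stroke at Sf1)
β1 →I1  (prefer integral on I1)
β2 →I2  (prefer integral on I2)
β0 →J1  (J1 needs exactly one e-in)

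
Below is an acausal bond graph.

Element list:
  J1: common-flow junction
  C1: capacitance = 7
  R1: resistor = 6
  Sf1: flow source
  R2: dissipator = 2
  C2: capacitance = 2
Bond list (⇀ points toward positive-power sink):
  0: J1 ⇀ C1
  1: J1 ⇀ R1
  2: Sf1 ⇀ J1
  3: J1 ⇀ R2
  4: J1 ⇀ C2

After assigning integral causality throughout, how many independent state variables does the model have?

2  (C1, C2 all integral)

β2 |Sf1  (Sf1: flow source, stroke at near end)
β0 |J1  (J1 flow already set via bond 2)
β1 |J1  (J1 flow already set via bond 2)
β3 |J1  (J1 flow already set via bond 2)
β4 |J1  (J1: bond 2 brought flow, rest push out)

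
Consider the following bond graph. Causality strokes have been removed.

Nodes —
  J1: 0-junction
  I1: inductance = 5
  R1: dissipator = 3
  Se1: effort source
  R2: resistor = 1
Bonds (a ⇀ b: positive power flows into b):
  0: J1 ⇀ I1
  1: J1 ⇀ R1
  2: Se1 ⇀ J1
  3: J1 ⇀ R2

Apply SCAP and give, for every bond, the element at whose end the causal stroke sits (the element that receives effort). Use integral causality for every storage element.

β0 stroke at I1
β1 stroke at R1
β2 stroke at J1
β3 stroke at R2

b2 stroke at J1  (Se1: effort source, stroke at far end)
b0 stroke at I1  (J1 effort already set via bond 2)
b1 stroke at R1  (J1: bond 2 brought effort, rest push out)
b3 stroke at R2  (common-e at J1 fixed by 2)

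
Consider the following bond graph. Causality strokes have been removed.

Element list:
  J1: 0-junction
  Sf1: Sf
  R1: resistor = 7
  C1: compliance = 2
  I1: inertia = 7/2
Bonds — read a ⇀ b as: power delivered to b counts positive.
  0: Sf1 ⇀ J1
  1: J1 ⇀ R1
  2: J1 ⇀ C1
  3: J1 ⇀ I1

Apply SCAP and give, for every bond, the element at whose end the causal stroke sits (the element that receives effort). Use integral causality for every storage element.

b0 |Sf1
b1 |R1
b2 |J1
b3 |I1

#0 →Sf1  (Sf1: flow source, stroke at near end)
#2 →J1  (C1 outputs effort q/C1)
#1 →R1  (J1: bond 2 brought effort, rest push out)
#3 →I1  (J1: bond 2 brought effort, rest push out)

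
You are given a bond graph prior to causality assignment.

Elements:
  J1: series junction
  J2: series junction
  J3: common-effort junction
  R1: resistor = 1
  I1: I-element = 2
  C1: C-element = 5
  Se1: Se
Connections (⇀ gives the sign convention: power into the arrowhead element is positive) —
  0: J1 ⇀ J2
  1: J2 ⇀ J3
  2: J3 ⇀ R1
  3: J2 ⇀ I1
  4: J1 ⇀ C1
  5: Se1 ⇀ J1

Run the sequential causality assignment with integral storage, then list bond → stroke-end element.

#5 |J1  (Se1 (Se) sets effort on bond)
#3 |I1  (I1 outputs flow p/I1)
#0 |J2  (J2: bond 3 brought flow, rest push out)
#1 |J2  (common-f at J2 fixed by 3)
#2 |J3  (J3 needs exactly one e-in)
#4 |J1  (common-f at J1 fixed by 0)

b0 |J2
b1 |J2
b2 |J3
b3 |I1
b4 |J1
b5 |J1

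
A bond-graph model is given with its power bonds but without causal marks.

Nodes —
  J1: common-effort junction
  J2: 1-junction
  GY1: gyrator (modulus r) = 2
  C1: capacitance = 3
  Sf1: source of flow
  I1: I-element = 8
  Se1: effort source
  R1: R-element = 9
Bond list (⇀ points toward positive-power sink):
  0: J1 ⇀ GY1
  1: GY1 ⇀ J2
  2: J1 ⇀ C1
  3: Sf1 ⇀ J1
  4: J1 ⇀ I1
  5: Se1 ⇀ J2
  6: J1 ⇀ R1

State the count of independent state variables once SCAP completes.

b3 stroke at Sf1  (source Sf1 imposes f)
b5 stroke at J2  (Se1: effort source, stroke at far end)
b1 stroke at GY1  (J2 needs exactly one f-in)
b0 stroke at GY1  (GY GY1: same side as bond 1)
b2 stroke at J1  (C1: C, integral causality)
b4 stroke at I1  (common-e at J1 fixed by 2)
b6 stroke at R1  (common-e at J1 fixed by 2)

2  (C1, I1 all integral)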